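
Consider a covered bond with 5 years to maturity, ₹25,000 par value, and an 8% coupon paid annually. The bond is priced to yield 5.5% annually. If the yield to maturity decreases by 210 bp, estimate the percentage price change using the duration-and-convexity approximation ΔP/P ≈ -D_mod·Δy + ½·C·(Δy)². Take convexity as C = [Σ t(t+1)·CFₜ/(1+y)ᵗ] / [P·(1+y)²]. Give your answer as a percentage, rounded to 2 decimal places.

+9.15%

With y = 0.055:
  t   CF        PV=CF/(1+0.055)^t    t·PV        t(t+1)·PV
  1     2,000.00     1,895.7346     1,895.7346       3,791.4692
  2     2,000.00     1,796.9048     3,593.8097      10,781.4290
  3     2,000.00     1,703.2273     5,109.6820      20,438.7279
  4     2,000.00     1,614.4335     6,457.7339      32,288.6697
  5    27,000.00    20,658.6276   103,293.1378     619,758.8266
  Σ                 27,668.9278   120,350.0980     687,059.1225
P = 27,668.9278; D_Mac = 4.34965 yrs; D_mod = 4.12289 yrs; C = 22.30986.
Duration effect: -4.12289 × (-0.021) = +0.086581
Convexity effect: 0.5 × 22.30986 × (-0.021)² = +0.0049193
ΔP/P ≈ +0.086581 + 0.0049193 = +0.091500 = +9.1500%.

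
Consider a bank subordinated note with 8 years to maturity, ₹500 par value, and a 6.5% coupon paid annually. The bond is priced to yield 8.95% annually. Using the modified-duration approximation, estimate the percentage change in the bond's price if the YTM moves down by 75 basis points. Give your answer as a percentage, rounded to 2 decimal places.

+4.37%

Periodic yield y = 0.0895. Modified duration first:
  t   CF        PV=CF/(1+0.0895)^t    t·PV
  1        32.50        29.8302        29.8302
  2        32.50        27.3797        54.7594
  3        32.50        25.1305        75.3916
  4        32.50        23.0661        92.2645
  5        32.50        21.1713       105.8564
  6        32.50        19.4321       116.5927
  7        32.50        17.8358       124.8506
  8       532.50       268.2265     2,145.8123
  Σ                    432.0723     2,745.3576
P = 432.0723; D_Mac = 6.35393 yrs; D_mod = 6.35393/(1+0.0895) = 5.83197 yrs.
ΔP/P ≈ -D_mod · Δy = -5.83197 × (-0.0075) = +0.043740 = +4.3740%.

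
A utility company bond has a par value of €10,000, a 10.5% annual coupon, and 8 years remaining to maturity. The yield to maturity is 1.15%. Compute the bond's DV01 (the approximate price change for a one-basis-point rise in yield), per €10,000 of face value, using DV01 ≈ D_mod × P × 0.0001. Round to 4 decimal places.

€10.7211

Periodic yield y = 0.0115.
  t   CF        PV=CF/(1+0.0115)^t    t·PV
  1     1,050.00     1,038.0623     1,038.0623
  2     1,050.00     1,026.2603     2,052.5206
  3     1,050.00     1,014.5925     3,043.7774
  4     1,050.00     1,003.0573     4,012.2293
  5     1,050.00       991.6533     4,958.2665
  6     1,050.00       980.3789     5,882.2737
  7     1,050.00       969.2328     6,784.6294
  8    11,050.00    10,084.0544    80,672.4354
  Σ                 17,107.2918   108,444.1946
P = 17,107.2918; D_Mac = 6.33906 yrs; D_mod = 6.26699 yrs.
DV01 ≈ 6.26699 × 17,107.2918 × 0.0001 = 10.721127.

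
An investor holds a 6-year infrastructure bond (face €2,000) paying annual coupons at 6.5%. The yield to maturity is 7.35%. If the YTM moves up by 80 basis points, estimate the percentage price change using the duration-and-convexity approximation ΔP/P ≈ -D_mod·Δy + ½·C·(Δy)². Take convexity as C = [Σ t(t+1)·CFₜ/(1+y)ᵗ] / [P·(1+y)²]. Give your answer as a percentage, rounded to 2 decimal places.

-3.73%

With y = 0.0735:
  t   CF        PV=CF/(1+0.0735)^t    t·PV        t(t+1)·PV
  1       130.00       121.0992       121.0992         242.1984
  2       130.00       112.8078       225.6157         676.8470
  3       130.00       105.0841       315.2524       1,261.0098
  4       130.00        97.8893       391.5571       1,957.7857
  5       130.00        91.1870       455.9352       2,735.6111
  6     2,130.00     1,391.7695     8,350.6169      58,454.3184
  Σ                  1,919.8370     9,860.0766      65,327.7705
P = 1,919.8370; D_Mac = 5.13589 yrs; D_mod = 4.78425 yrs; C = 29.52768.
Duration effect: -4.78425 × (+0.008) = -0.038274
Convexity effect: 0.5 × 29.52768 × (0.008)² = +0.0009449
ΔP/P ≈ -0.038274 + 0.0009449 = -0.037329 = -3.7329%.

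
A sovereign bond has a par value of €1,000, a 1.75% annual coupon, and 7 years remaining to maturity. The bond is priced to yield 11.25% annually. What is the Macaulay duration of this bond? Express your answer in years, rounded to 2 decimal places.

6.50 years

Periodic yield y = 0.1125. Discount each cash flow and weight by its year:
  t   CF        PV=CF/(1+0.1125)^t    t·PV
  1        17.50        15.7303        15.7303
  2        17.50        14.1396        28.2793
  3        17.50        12.7098        38.1293
  4        17.50        11.4245        45.6981
  5        17.50        10.2692        51.3462
  6        17.50         9.2308        55.3846
  7     1,017.50       482.4300     3,377.0098
  Σ                    555.9342     3,611.5776
Price P = Σ PV = 555.9342.
Macaulay duration = Σ(t·PV) / P = 3,611.5776 / 555.9342 = 6.49641 years.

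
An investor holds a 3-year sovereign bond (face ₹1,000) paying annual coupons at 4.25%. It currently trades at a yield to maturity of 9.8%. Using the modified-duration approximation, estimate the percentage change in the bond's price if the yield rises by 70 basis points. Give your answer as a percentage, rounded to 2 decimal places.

Periodic yield y = 0.098. Modified duration first:
  t   CF        PV=CF/(1+0.098)^t    t·PV
  1        42.50        38.7067        38.7067
  2        42.50        35.2520        70.5041
  3     1,042.50       787.5335     2,362.6005
  Σ                    861.4923     2,471.8114
P = 861.4923; D_Mac = 2.86922 yrs; D_mod = 2.86922/(1+0.098) = 2.61313 yrs.
ΔP/P ≈ -D_mod · Δy = -2.61313 × (+0.007) = -0.018292 = -1.8292%.

-1.83%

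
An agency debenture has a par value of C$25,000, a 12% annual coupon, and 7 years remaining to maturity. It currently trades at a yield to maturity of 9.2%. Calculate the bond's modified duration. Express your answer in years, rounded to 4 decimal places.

4.7959 years

Periodic yield y = 0.092. First find Macaulay duration:
  t   CF        PV=CF/(1+0.092)^t    t·PV
  1     3,000.00     2,747.2527     2,747.2527
  2     3,000.00     2,515.7992     5,031.5984
  3     3,000.00     2,303.8454     6,911.5363
  4     3,000.00     2,109.7486     8,438.9943
  5     3,000.00     1,932.0042     9,660.0209
  6     3,000.00     1,769.2346    10,615.4076
  7    28,000.00    15,121.6633   105,851.6428
  Σ                 28,499.5480   149,256.4532
P = 28,499.5480; Macaulay duration = 149,256.4532 / 28,499.5480 = 5.23715 years.
Modified duration = D_Mac / (1 + y) = 5.23715 / 1.092 = 4.79593 years.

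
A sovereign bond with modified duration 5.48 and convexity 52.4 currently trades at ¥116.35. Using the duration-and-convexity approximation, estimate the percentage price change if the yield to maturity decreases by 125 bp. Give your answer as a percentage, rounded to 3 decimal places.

+7.259%

Duration effect: -D_mod·Δy = -5.48 × (-0.0125) = +0.068500
Convexity effect: ½·C·(Δy)² = 0.5 × 52.4 × (-0.0125)² = +0.00409375
ΔP/P ≈ +0.068500 + 0.00409375 = +0.07259375
= +7.259375%.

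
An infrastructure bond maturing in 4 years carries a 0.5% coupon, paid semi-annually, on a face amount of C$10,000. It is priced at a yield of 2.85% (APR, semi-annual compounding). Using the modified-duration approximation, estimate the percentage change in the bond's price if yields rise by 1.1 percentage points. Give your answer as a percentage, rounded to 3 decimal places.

-4.298%

Periodic yield y = 0.01425. Modified duration first:
  t   CF        PV=CF/(1+0.01425)^t    t·PV
  1        25.00        24.6488        24.6488
  2        25.00        24.3024        48.6049
  3        25.00        23.9610        71.8830
  4        25.00        23.6244        94.4974
  5        25.00        23.2924       116.4622
  6        25.00        22.9652       137.7911
  7        25.00        22.6425       158.4977
  8    10,025.00     8,952.0861    71,616.6888
  Σ                  9,117.5228    72,269.0738
P = 9,117.5228; D_Mac = 7.92639 half-year periods = 3.96320 yrs; D_mod = 3.96320/(1+0.01425) = 3.90751 yrs.
ΔP/P ≈ -D_mod · Δy = -3.90751 × (+0.011) = -0.042983 = -4.2983%.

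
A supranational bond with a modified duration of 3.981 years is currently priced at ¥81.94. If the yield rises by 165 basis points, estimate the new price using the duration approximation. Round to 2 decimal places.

¥76.56

Duration approximation: ΔP/P ≈ -D_mod · Δy = -3.981 × (+0.0165) = -0.0656865.
New price ≈ 81.94 × (1 - 0.0656865) = 76.55764819.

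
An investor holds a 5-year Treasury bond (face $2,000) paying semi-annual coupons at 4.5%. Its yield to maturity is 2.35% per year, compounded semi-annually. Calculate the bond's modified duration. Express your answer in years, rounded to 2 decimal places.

Periodic yield y = 0.01175. First find Macaulay duration:
  t   CF        PV=CF/(1+0.01175)^t    t·PV
  1        45.00        44.4774        44.4774
  2        45.00        43.9609        87.9217
  3        45.00        43.4503       130.3509
  4        45.00        42.9457       171.7828
  5        45.00        42.4469       212.2347
  6        45.00        41.9540       251.7239
  7        45.00        41.4668       290.2673
  8        45.00        40.9852       327.8814
  9        45.00        40.5092       364.5827
  10    2,045.00     1,819.5382    18,195.3822
  Σ                  2,201.7345    20,076.6050
P = 2,201.7345; Macaulay duration = 20,076.6050 / 2,201.7345 = 9.11854 half-year periods = 4.55927 years.
Modified duration = D_Mac / (1 + y) = 4.55927 / 1.01175 = 4.50632 years.

4.51 years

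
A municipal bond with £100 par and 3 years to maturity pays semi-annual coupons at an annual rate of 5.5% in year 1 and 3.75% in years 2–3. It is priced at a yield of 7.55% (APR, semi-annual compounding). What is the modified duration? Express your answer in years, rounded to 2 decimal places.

Periodic yield y = 0.03775. First find Macaulay duration:
  t   CF        PV=CF/(1+0.03775)^t    t·PV
  1        2.750         2.6500         2.6500
  2        2.750         2.5536         5.1071
  3        1.875         1.6777         5.0332
  4        1.875         1.6167         6.4668
  5        1.875         1.5579         7.7895
  6      101.875        81.5664       489.3983
  Σ                     91.6222       516.4448
P = 91.6222; Macaulay duration = 516.4448 / 91.6222 = 5.63668 half-year periods = 2.81834 years.
Modified duration = D_Mac / (1 + y) = 2.81834 / 1.03775 = 2.71582 years.

2.72 years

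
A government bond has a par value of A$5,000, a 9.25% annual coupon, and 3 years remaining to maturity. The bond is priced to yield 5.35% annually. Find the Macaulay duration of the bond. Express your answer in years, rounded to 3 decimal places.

Periodic yield y = 0.0535. Discount each cash flow and weight by its year:
  t   CF        PV=CF/(1+0.0535)^t    t·PV
  1       462.50       439.0128       439.0128
  2       462.50       416.7184       833.4368
  3     5,462.50     4,671.8386    14,015.5158
  Σ                  5,527.5698    15,287.9654
Price P = Σ PV = 5,527.5698.
Macaulay duration = Σ(t·PV) / P = 15,287.9654 / 5,527.5698 = 2.76577 years.

2.766 years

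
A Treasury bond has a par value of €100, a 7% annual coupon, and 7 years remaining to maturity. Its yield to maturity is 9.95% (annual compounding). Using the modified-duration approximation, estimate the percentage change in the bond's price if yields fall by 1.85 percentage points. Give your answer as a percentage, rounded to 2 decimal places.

Periodic yield y = 0.0995. Modified duration first:
  t   CF        PV=CF/(1+0.0995)^t    t·PV
  1         7.00         6.3665         6.3665
  2         7.00         5.7904        11.5808
  3         7.00         5.2664        15.7991
  4         7.00         4.7898        19.1592
  5         7.00         4.3563        21.7817
  6         7.00         3.9621        23.7727
  7       107.00        55.0829       385.5806
  Σ                     85.6145       484.0406
P = 85.6145; D_Mac = 5.65372 yrs; D_mod = 5.65372/(1+0.0995) = 5.14209 yrs.
ΔP/P ≈ -D_mod · Δy = -5.14209 × (-0.0185) = +0.095129 = +9.5129%.

+9.51%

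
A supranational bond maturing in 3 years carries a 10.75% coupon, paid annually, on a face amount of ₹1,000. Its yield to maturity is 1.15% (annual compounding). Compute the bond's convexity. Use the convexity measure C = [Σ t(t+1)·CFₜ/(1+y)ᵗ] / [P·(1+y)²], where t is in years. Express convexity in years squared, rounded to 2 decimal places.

10.44

With y = 0.0115:
  t   CF        PV=CF/(1+0.0115)^t    t·PV        t(t+1)·PV
  1       107.50       106.2778       106.2778         212.5556
  2       107.50       105.0695       210.1390         630.4170
  3     1,107.50     1,070.1535     3,210.4605      12,841.8419
  Σ                  1,281.5008     3,526.8773      13,684.8146
P = 1,281.5008.
Convexity = Σ t(t+1)·PV / [P·(1+y)²] = 13,684.8146 / (1,281.5008 × 1.023132) = 10.43730.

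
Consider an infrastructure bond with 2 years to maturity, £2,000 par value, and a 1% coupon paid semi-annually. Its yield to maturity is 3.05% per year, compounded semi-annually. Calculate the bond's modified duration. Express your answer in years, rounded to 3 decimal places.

1.955 years

Periodic yield y = 0.01525. First find Macaulay duration:
  t   CF        PV=CF/(1+0.01525)^t    t·PV
  1        10.00         9.8498         9.8498
  2        10.00         9.7018        19.4037
  3        10.00         9.5561        28.6683
  4     2,010.00     1,891.9256     7,567.7026
  Σ                  1,921.0334     7,625.6244
P = 1,921.0334; Macaulay duration = 7,625.6244 / 1,921.0334 = 3.96954 half-year periods = 1.98477 years.
Modified duration = D_Mac / (1 + y) = 1.98477 / 1.01525 = 1.95496 years.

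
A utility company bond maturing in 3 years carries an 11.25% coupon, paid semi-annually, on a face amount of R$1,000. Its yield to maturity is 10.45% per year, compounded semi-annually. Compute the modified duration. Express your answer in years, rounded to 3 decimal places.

Periodic yield y = 0.05225. First find Macaulay duration:
  t   CF        PV=CF/(1+0.05225)^t    t·PV
  1        56.25        53.4569        53.4569
  2        56.25        50.8025       101.6049
  3        56.25        48.2798       144.8395
  4        56.25        45.8825       183.5299
  5        56.25        43.6042       218.0208
  6     1,056.25       778.1317     4,668.7903
  Σ                  1,020.1575     5,370.2422
P = 1,020.1575; Macaulay duration = 5,370.2422 / 1,020.1575 = 5.26413 half-year periods = 2.63207 years.
Modified duration = D_Mac / (1 + y) = 2.63207 / 1.05225 = 2.50137 years.

2.501 years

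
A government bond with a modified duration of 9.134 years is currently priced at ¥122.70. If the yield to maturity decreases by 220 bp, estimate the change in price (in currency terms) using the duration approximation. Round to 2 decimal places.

Duration approximation: ΔP/P ≈ -D_mod · Δy = -9.134 × (-0.022) = +0.200948.
ΔP ≈ 122.70 × (+0.200948) = +24.6563196.

+¥24.66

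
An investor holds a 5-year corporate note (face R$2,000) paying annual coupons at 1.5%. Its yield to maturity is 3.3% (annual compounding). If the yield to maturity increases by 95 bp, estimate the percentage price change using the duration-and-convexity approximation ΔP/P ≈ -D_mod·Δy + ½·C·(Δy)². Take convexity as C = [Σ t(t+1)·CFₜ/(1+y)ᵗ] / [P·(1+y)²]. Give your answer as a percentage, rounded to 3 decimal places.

With y = 0.033:
  t   CF        PV=CF/(1+0.033)^t    t·PV        t(t+1)·PV
  1        30.00        29.0416        29.0416          58.0833
  2        30.00        28.1139        56.2277         168.6832
  3        30.00        27.2157        81.6472         326.5890
  4        30.00        26.3463       105.3853         526.9264
  5     2,030.00     1,725.8158     8,629.0788      51,774.4728
  Σ                  1,836.5333     8,901.3807      52,854.7546
P = 1,836.5333; D_Mac = 4.84684 yrs; D_mod = 4.69200 yrs; C = 26.97023.
Duration effect: -4.69200 × (+0.0095) = -0.044574
Convexity effect: 0.5 × 26.97023 × (0.0095)² = +0.0012170
ΔP/P ≈ -0.044574 + 0.0012170 = -0.043357 = -4.3357%.

-4.336%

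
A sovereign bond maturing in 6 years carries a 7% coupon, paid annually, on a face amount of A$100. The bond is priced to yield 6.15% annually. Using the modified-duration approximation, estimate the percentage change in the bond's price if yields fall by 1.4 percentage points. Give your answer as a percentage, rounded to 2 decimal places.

+6.75%

Periodic yield y = 0.0615. Modified duration first:
  t   CF        PV=CF/(1+0.0615)^t    t·PV
  1         7.00         6.5944         6.5944
  2         7.00         6.2124        12.4248
  3         7.00         5.8525        17.5574
  4         7.00         5.5134        22.0535
  5         7.00         5.1940        25.9698
  6       107.00        74.7935       448.7609
  Σ                    104.1601       533.3608
P = 104.1601; D_Mac = 5.12059 yrs; D_mod = 5.12059/(1+0.0615) = 4.82392 yrs.
ΔP/P ≈ -D_mod · Δy = -4.82392 × (-0.014) = +0.067535 = +6.7535%.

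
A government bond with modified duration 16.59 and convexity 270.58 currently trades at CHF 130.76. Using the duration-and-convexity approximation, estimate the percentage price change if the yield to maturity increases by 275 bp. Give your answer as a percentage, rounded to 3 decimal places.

Duration effect: -D_mod·Δy = -16.59 × (+0.0275) = -0.456225
Convexity effect: ½·C·(Δy)² = 0.5 × 270.58 × (0.0275)² = +0.1023130625
ΔP/P ≈ -0.456225 + 0.1023130625 = -0.3539119375
= -35.39119375%.

-35.391%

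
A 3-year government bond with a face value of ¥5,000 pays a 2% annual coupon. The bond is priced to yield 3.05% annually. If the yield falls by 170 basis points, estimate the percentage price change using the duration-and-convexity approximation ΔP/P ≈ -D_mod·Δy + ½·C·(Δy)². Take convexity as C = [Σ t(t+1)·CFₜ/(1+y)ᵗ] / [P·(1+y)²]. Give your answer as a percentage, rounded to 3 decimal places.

+5.010%

With y = 0.0305:
  t   CF        PV=CF/(1+0.0305)^t    t·PV        t(t+1)·PV
  1       100.00        97.0403        97.0403         194.0805
  2       100.00        94.1681       188.3363         565.0089
  3     5,100.00     4,660.4321    13,981.2964      55,925.1856
  Σ                  4,851.6405    14,266.6729      56,684.2750
P = 4,851.6405; D_Mac = 2.94059 yrs; D_mod = 2.85355 yrs; C = 11.00216.
Duration effect: -2.85355 × (-0.017) = +0.048510
Convexity effect: 0.5 × 11.00216 × (-0.017)² = +0.0015898
ΔP/P ≈ +0.048510 + 0.0015898 = +0.050100 = +5.0100%.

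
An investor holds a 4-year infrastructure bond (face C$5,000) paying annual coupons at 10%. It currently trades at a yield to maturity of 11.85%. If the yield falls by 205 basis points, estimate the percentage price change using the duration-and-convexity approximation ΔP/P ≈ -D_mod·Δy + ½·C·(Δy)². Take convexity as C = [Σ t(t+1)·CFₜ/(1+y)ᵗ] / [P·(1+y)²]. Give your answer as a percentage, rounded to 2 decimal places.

With y = 0.1185:
  t   CF        PV=CF/(1+0.1185)^t    t·PV        t(t+1)·PV
  1       500.00       447.0273       447.0273         894.0545
  2       500.00       399.6668       799.3335       2,398.0005
  3       500.00       357.3239     1,071.9716       4,287.8865
  4     5,500.00     3,514.1374    14,056.5495      70,282.7476
  Σ                  4,718.1553    16,374.8819      77,862.6893
P = 4,718.1553; D_Mac = 3.47061 yrs; D_mod = 3.10292 yrs; C = 13.19123.
Duration effect: -3.10292 × (-0.0205) = +0.063610
Convexity effect: 0.5 × 13.19123 × (-0.0205)² = +0.0027718
ΔP/P ≈ +0.063610 + 0.0027718 = +0.066382 = +6.6382%.

+6.64%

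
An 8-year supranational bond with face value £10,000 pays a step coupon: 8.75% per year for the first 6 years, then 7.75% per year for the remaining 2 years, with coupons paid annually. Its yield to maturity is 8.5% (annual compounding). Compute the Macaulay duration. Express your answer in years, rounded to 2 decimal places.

6.08 years

Periodic yield y = 0.085. Discount each cash flow and weight by its year:
  t   CF        PV=CF/(1+0.085)^t    t·PV
  1       875.00       806.4516       806.4516
  2       875.00       743.2734     1,486.5468
  3       875.00       685.0446     2,055.1338
  4       875.00       631.3775     2,525.5100
  5       875.00       581.9147     2,909.5737
  6       875.00       536.3270     3,217.9617
  7       775.00       437.8179     3,064.7255
  8    10,775.00     5,610.2133    44,881.7064
  Σ                 10,032.4200    60,947.6094
Price P = Σ PV = 10,032.4200.
Macaulay duration = Σ(t·PV) / P = 60,947.6094 / 10,032.4200 = 6.07507 years.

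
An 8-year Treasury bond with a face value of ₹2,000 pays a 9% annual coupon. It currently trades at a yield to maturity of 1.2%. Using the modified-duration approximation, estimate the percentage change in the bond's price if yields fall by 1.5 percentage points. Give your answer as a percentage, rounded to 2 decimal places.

+9.59%

Periodic yield y = 0.012. Modified duration first:
  t   CF        PV=CF/(1+0.012)^t    t·PV
  1       180.00       177.8656       177.8656
  2       180.00       175.7565       351.5131
  3       180.00       173.6725       521.0174
  4       180.00       171.6131       686.4524
  5       180.00       169.5782       847.8908
  6       180.00       167.5674     1,005.4042
  7       180.00       165.5804     1,159.0628
  8     2,180.00     1,981.5836    15,852.6686
  Σ                  3,183.2172    20,601.8749
P = 3,183.2172; D_Mac = 6.47203 yrs; D_mod = 6.47203/(1+0.012) = 6.39529 yrs.
ΔP/P ≈ -D_mod · Δy = -6.39529 × (-0.015) = +0.095929 = +9.5929%.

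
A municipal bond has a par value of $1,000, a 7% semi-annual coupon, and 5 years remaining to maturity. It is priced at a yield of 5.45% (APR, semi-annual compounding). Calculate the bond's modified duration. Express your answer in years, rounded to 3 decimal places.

Periodic yield y = 0.02725. First find Macaulay duration:
  t   CF        PV=CF/(1+0.02725)^t    t·PV
  1        35.00        34.0716        34.0716
  2        35.00        33.1677        66.3355
  3        35.00        32.2879        96.8637
  4        35.00        31.4314       125.7255
  5        35.00        30.5976       152.9880
  6        35.00        29.7859       178.7156
  7        35.00        28.9958       202.9706
  8        35.00        28.2266       225.8129
  9        35.00        27.4778       247.3006
  10    1,035.00       791.0043     7,910.0431
  Σ                  1,067.0466     9,240.8270
P = 1,067.0466; Macaulay duration = 9,240.8270 / 1,067.0466 = 8.66019 half-year periods = 4.33010 years.
Modified duration = D_Mac / (1 + y) = 4.33010 / 1.02725 = 4.21523 years.

4.215 years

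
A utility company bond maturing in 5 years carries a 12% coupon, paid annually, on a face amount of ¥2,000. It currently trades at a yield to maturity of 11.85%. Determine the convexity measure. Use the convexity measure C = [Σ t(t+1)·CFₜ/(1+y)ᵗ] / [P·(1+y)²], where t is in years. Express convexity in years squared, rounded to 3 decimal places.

With y = 0.1185:
  t   CF        PV=CF/(1+0.1185)^t    t·PV        t(t+1)·PV
  1       240.00       214.5731       214.5731         429.1462
  2       240.00       191.8400       383.6801       1,151.0403
  3       240.00       171.5155       514.5464       2,058.1855
  4       240.00       153.3442       613.3767       3,066.8835
  5     2,240.00     1,279.5819     6,397.9093      38,387.4559
  Σ                  2,010.8546     8,124.0856      45,092.7114
P = 2,010.8546.
Convexity = Σ t(t+1)·PV / [P·(1+y)²] = 45,092.7114 / (2,010.8546 × 1.251042) = 17.92477.

17.925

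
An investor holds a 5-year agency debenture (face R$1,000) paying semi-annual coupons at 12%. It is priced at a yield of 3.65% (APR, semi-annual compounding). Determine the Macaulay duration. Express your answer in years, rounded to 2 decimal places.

Periodic yield y = 0.01825. Discount each cash flow and weight by its period:
  t   CF        PV=CF/(1+0.01825)^t    t·PV
  1        60.00        58.9246        58.9246
  2        60.00        57.8685       115.7371
  3        60.00        56.8314       170.4941
  4        60.00        55.8128       223.2511
  5        60.00        54.8124       274.0622
  6        60.00        53.8300       322.9803
  7        60.00        52.8653       370.0568
  8        60.00        51.9178       415.3420
  9        60.00        50.9872       458.8851
  10    1,060.00       884.6300     8,846.3003
  Σ                  1,378.4800    11,256.0335
Price P = Σ PV = 1,378.4800.
Macaulay duration = Σ(t·PV) / P = 11,256.0335 / 1,378.4800 = 8.16554 half-year periods.
In years: 8.16554 / 2 = 4.08277 years.

4.08 years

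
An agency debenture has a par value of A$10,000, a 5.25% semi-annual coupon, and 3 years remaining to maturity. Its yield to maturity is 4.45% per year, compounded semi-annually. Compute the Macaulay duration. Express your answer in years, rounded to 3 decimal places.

2.817 years

Periodic yield y = 0.02225. Discount each cash flow and weight by its period:
  t   CF        PV=CF/(1+0.02225)^t    t·PV
  1       262.50       256.7865       256.7865
  2       262.50       251.1974       502.3947
  3       262.50       245.7299       737.1896
  4       262.50       240.3814       961.5255
  5       262.50       235.1493     1,175.7466
  6    10,262.50     8,993.1214    53,958.7282
  Σ                 10,222.3658    57,592.3712
Price P = Σ PV = 10,222.3658.
Macaulay duration = Σ(t·PV) / P = 57,592.3712 / 10,222.3658 = 5.63396 half-year periods.
In years: 5.63396 / 2 = 2.81698 years.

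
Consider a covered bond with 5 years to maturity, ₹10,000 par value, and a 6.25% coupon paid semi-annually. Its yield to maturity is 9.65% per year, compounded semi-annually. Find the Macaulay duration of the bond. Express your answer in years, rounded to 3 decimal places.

4.315 years

Periodic yield y = 0.04825. Discount each cash flow and weight by its period:
  t   CF        PV=CF/(1+0.04825)^t    t·PV
  1       312.50       298.1159       298.1159
  2       312.50       284.3939       568.7878
  3       312.50       271.3035       813.9105
  4       312.50       258.8157     1,035.2626
  5       312.50       246.9026     1,234.5130
  6       312.50       235.5379     1,413.2274
  7       312.50       224.6963     1,572.8741
  8       312.50       214.3537     1,714.8299
  9       312.50       204.4872     1,840.3850
  10   10,312.50     6,437.4705    64,374.7048
  Σ                  8,676.0772    74,866.6111
Price P = Σ PV = 8,676.0772.
Macaulay duration = Σ(t·PV) / P = 74,866.6111 / 8,676.0772 = 8.62909 half-year periods.
In years: 8.62909 / 2 = 4.31454 years.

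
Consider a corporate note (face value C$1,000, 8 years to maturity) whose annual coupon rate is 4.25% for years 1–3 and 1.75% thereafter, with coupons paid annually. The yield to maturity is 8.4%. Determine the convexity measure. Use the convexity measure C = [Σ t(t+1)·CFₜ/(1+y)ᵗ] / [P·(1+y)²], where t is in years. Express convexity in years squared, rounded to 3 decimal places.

With y = 0.084:
  t   CF        PV=CF/(1+0.084)^t    t·PV        t(t+1)·PV
  1        42.50        39.2066        39.2066          78.4133
  2        42.50        36.1685        72.3370         217.0109
  3        42.50        33.3658       100.0973         400.3892
  4        17.50        12.6742        50.6968         253.4842
  5        17.50        11.6921        58.4604         350.7623
  6        17.50        10.7860        64.7163         453.0140
  7        17.50         9.9502        69.6516         557.2128
  8     1,017.50       533.7036     4,269.6291      38,426.6617
  Σ                    687.5471     4,724.7951      40,736.9484
P = 687.5471.
Convexity = Σ t(t+1)·PV / [P·(1+y)²] = 40,736.9484 / (687.5471 × 1.175056) = 50.42286.

50.423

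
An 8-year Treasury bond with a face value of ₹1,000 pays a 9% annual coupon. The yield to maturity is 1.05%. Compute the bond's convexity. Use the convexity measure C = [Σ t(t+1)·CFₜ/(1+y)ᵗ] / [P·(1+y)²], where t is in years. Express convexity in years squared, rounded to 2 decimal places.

With y = 0.0105:
  t   CF        PV=CF/(1+0.0105)^t    t·PV        t(t+1)·PV
  1        90.00        89.0648        89.0648         178.1296
  2        90.00        88.1394       176.2787         528.8361
  3        90.00        87.2235       261.6705       1,046.6821
  4        90.00        86.3172       345.2687       1,726.3436
  5        90.00        85.4203       427.1013       2,562.6080
  6        90.00        84.5327       507.1960       3,550.3723
  7        90.00        83.6543       585.5801       4,684.6410
  8     1,090.00     1,002.6191     8,020.9525      72,188.5721
  Σ                  1,606.9712    10,413.1127      86,466.1848
P = 1,606.9712.
Convexity = Σ t(t+1)·PV / [P·(1+y)²] = 86,466.1848 / (1,606.9712 × 1.021110) = 52.69454.

52.69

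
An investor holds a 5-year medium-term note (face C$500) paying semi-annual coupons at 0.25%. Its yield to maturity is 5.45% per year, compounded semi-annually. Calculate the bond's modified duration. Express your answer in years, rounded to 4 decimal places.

4.8353 years

Periodic yield y = 0.02725. First find Macaulay duration:
  t   CF        PV=CF/(1+0.02725)^t    t·PV
  1        0.625         0.6084         0.6084
  2        0.625         0.5923         1.1846
  3        0.625         0.5766         1.7297
  4        0.625         0.5613         2.2451
  5        0.625         0.5464         2.7319
  6        0.625         0.5319         3.1913
  7        0.625         0.5178         3.6245
  8        0.625         0.5040         4.0324
  9        0.625         0.4907         4.4161
  10     500.625       382.6053     3,826.0535
  Σ                    387.5347     3,849.8175
P = 387.5347; Macaulay duration = 3,849.8175 / 387.5347 = 9.93412 half-year periods = 4.96706 years.
Modified duration = D_Mac / (1 + y) = 4.96706 / 1.02725 = 4.83530 years.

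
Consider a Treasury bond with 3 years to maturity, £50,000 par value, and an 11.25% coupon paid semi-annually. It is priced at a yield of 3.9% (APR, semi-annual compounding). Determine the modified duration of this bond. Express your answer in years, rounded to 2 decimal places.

Periodic yield y = 0.0195. First find Macaulay duration:
  t   CF        PV=CF/(1+0.0195)^t    t·PV
  1     2,812.50     2,758.7052     2,758.7052
  2     2,812.50     2,705.9394     5,411.8789
  3     2,812.50     2,654.1829     7,962.5486
  4     2,812.50     2,603.4162    10,413.6650
  5     2,812.50     2,553.6206    12,768.1032
  6    52,812.50    47,034.1550   282,204.9297
  Σ                 60,310.0194   321,519.8306
P = 60,310.0194; Macaulay duration = 321,519.8306 / 60,310.0194 = 5.33112 half-year periods = 2.66556 years.
Modified duration = D_Mac / (1 + y) = 2.66556 / 1.0195 = 2.61457 years.

2.61 years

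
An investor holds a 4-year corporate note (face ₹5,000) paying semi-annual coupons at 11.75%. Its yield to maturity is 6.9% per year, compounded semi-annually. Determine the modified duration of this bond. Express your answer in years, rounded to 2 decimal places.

Periodic yield y = 0.0345. First find Macaulay duration:
  t   CF        PV=CF/(1+0.0345)^t    t·PV
  1       293.75       283.9536       283.9536
  2       293.75       274.4839       548.9678
  3       293.75       265.3300       795.9901
  4       293.75       256.4814     1,025.9256
  5       293.75       247.9279     1,239.6395
  6       293.75       239.6596     1,437.9578
  7       293.75       231.6671     1,621.6699
  8     5,293.75     4,035.7055    32,285.6441
  Σ                  5,835.2091    39,239.7484
P = 5,835.2091; Macaulay duration = 39,239.7484 / 5,835.2091 = 6.72465 half-year periods = 3.36233 years.
Modified duration = D_Mac / (1 + y) = 3.36233 / 1.0345 = 3.25019 years.

3.25 years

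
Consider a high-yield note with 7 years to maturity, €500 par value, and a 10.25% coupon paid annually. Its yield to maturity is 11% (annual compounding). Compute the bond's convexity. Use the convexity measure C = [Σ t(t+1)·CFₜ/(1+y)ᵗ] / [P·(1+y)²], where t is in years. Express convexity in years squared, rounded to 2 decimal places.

30.96

With y = 0.11:
  t   CF        PV=CF/(1+0.11)^t    t·PV        t(t+1)·PV
  1        51.25        46.1712        46.1712          92.3423
  2        51.25        41.5956        83.1913         249.5739
  3        51.25        37.4736       112.4207         449.6827
  4        51.25        33.7600       135.0398         675.1992
  5        51.25        30.4144       152.0719         912.4314
  6        51.25        27.4003       164.4021       1,150.8144
  7       551.25       265.5142     1,858.5994      14,868.7951
  Σ                    482.3293     2,551.8963      18,398.8391
P = 482.3293.
Convexity = Σ t(t+1)·PV / [P·(1+y)²] = 18,398.8391 / (482.3293 × 1.232100) = 30.95999.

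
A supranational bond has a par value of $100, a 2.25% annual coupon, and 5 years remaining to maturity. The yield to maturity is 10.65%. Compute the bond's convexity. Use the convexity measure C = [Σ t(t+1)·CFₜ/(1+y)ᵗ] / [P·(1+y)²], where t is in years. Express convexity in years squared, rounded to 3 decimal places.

With y = 0.1065:
  t   CF        PV=CF/(1+0.1065)^t    t·PV        t(t+1)·PV
  1         2.25         2.0334         2.0334           4.0669
  2         2.25         1.8377         3.6754          11.0263
  3         2.25         1.6608         4.9825          19.9301
  4         2.25         1.5010         6.0039          30.0197
  5       102.25        61.6462       308.2309       1,849.3856
  Σ                     68.6792       324.9263       1,914.4287
P = 68.6792.
Convexity = Σ t(t+1)·PV / [P·(1+y)²] = 1,914.4287 / (68.6792 × 1.224342) = 22.76729.

22.767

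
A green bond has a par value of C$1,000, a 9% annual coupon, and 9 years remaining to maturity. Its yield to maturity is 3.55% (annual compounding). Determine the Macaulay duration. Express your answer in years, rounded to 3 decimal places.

Periodic yield y = 0.0355. Discount each cash flow and weight by its year:
  t   CF        PV=CF/(1+0.0355)^t    t·PV
  1        90.00        86.9145        86.9145
  2        90.00        83.9348       167.8697
  3        90.00        81.0573       243.1719
  4        90.00        78.2784       313.1137
  5        90.00        75.5948       377.9741
  6        90.00        73.0032       438.0192
  7        90.00        70.5004       493.5030
  8        90.00        68.0835       544.6678
  9     1,090.00       796.2979     7,166.6811
  Σ                  1,413.6649     9,831.9150
Price P = Σ PV = 1,413.6649.
Macaulay duration = Σ(t·PV) / P = 9,831.9150 / 1,413.6649 = 6.95491 years.

6.955 years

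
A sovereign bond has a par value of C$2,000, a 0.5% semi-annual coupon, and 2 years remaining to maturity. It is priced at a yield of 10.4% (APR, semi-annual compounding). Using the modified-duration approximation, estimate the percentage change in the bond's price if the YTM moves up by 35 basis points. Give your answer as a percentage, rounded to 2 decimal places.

Periodic yield y = 0.052. Modified duration first:
  t   CF        PV=CF/(1+0.052)^t    t·PV
  1         5.00         4.7529         4.7529
  2         5.00         4.5179         9.0358
  3         5.00         4.2946        12.8838
  4     2,005.00     1,637.0103     6,548.0413
  Σ                  1,650.5757     6,574.7138
P = 1,650.5757; D_Mac = 3.98329 half-year periods = 1.99164 yrs; D_mod = 1.99164/(1+0.052) = 1.89320 yrs.
ΔP/P ≈ -D_mod · Δy = -1.89320 × (+0.0035) = -0.006626 = -0.6626%.

-0.66%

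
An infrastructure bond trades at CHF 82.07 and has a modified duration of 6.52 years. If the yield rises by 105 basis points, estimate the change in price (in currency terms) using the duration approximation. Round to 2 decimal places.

-CHF 5.62

Duration approximation: ΔP/P ≈ -D_mod · Δy = -6.52 × (+0.0105) = -0.068460.
ΔP ≈ 82.07 × (-0.068460) = -5.6185122.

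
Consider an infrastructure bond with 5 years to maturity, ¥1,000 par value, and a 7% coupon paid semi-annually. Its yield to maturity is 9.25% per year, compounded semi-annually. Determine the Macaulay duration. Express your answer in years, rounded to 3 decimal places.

4.264 years

Periodic yield y = 0.04625. Discount each cash flow and weight by its period:
  t   CF        PV=CF/(1+0.04625)^t    t·PV
  1        35.00        33.4528        33.4528
  2        35.00        31.9740        63.9480
  3        35.00        30.5606        91.6817
  4        35.00        29.2096       116.8385
  5        35.00        27.9184       139.5921
  6        35.00        26.6843       160.1056
  7        35.00        25.5047       178.5327
  8        35.00        24.3772       195.0178
  9        35.00        23.2996       209.6966
  10    1,035.00       658.5453     6,585.4528
  Σ                    911.5265     7,774.3186
Price P = Σ PV = 911.5265.
Macaulay duration = Σ(t·PV) / P = 7,774.3186 / 911.5265 = 8.52890 half-year periods.
In years: 8.52890 / 2 = 4.26445 years.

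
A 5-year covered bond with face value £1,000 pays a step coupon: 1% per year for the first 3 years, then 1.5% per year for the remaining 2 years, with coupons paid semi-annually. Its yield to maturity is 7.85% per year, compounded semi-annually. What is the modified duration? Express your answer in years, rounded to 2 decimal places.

Periodic yield y = 0.03925. First find Macaulay duration:
  t   CF        PV=CF/(1+0.03925)^t    t·PV
  1         5.00         4.8112         4.8112
  2         5.00         4.6295         9.2589
  3         5.00         4.4546        13.3638
  4         5.00         4.2864        17.1455
  5         5.00         4.1245        20.6224
  6         5.00         3.9687        23.8123
  7         7.50         5.7282        40.0977
  8         7.50         5.5119        44.0952
  9         7.50         5.3037        47.7335
  10    1,007.50       685.5588     6,855.5882
  Σ                    728.3775     7,076.5287
P = 728.3775; Macaulay duration = 7,076.5287 / 728.3775 = 9.71547 half-year periods = 4.85773 years.
Modified duration = D_Mac / (1 + y) = 4.85773 / 1.03925 = 4.67427 years.

4.67 years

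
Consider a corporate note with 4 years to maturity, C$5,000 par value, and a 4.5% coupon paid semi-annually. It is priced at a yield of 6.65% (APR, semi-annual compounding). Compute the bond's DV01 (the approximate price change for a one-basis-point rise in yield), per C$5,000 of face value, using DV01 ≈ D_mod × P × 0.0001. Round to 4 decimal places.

C$1.6532

Periodic yield y = 0.03325.
  t   CF        PV=CF/(1+0.03325)^t    t·PV
  1       112.50       108.8797       108.8797
  2       112.50       105.3760       210.7520
  3       112.50       101.9850       305.9550
  4       112.50        98.7031       394.8125
  5       112.50        95.5268       477.6342
  6       112.50        92.4528       554.7168
  7       112.50        89.4777       626.3436
  8     5,112.50     3,935.4102    31,483.2818
  Σ                  4,627.8114    34,162.3756
P = 4,627.8114; D_Mac = 7.38197 half-year periods = 3.69099 yrs; D_mod = 3.57221 yrs.
DV01 ≈ 3.57221 × 4,627.8114 × 0.0001 = 1.653151.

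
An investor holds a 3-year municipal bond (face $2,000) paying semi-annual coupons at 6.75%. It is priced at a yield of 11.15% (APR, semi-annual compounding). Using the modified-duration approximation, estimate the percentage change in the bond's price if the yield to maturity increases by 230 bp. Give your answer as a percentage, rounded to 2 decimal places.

Periodic yield y = 0.05575. Modified duration first:
  t   CF        PV=CF/(1+0.05575)^t    t·PV
  1        67.50        63.9356        63.9356
  2        67.50        60.5594       121.1188
  3        67.50        57.3615       172.0845
  4        67.50        54.3325       217.3299
  5        67.50        51.4634       257.3169
  6     2,067.50     1,493.0659     8,958.3954
  Σ                  1,780.7182     9,790.1811
P = 1,780.7182; D_Mac = 5.49788 half-year periods = 2.74894 yrs; D_mod = 2.74894/(1+0.05575) = 2.60378 yrs.
ΔP/P ≈ -D_mod · Δy = -2.60378 × (+0.023) = -0.059887 = -5.9887%.

-5.99%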